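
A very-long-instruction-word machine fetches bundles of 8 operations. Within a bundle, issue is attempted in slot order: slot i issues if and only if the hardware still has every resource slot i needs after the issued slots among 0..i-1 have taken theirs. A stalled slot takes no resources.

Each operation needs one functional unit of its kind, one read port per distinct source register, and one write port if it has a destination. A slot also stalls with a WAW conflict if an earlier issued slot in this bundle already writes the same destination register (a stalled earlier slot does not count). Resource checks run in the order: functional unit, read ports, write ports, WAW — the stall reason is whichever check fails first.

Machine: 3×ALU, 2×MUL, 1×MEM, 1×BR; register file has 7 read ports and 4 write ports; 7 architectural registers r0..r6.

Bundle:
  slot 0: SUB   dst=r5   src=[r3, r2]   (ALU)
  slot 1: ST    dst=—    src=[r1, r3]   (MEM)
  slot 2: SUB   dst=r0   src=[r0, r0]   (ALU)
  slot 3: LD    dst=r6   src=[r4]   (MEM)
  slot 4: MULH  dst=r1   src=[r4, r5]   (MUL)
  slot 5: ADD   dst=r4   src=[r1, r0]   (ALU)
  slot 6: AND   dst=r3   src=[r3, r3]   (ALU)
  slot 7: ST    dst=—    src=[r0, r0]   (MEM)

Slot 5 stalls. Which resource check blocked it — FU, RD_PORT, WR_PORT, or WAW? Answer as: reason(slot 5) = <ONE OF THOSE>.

reason(slot 5) = RD_PORT

  0. ALU→r5 ⇒ go  {2A/2Mu/1Ld/1B | 5r 3w}
  1. MEM ⇒ go  {2A/2Mu/0Ld/1B | 3r 3w}
  2. ALU→r0 ⇒ go  {1A/2Mu/0Ld/1B | 2r 2w}
  3. MEM→r6 ⇒ no(FU)  {1A/2Mu/0Ld/1B | 2r 2w}
  4. MUL→r1 ⇒ go  {1A/1Mu/0Ld/1B | 0r 1w}
  5. ALU→r4 ⇒ no(RD_PORT)  {1A/1Mu/0Ld/1B | 0r 1w}
  6. ALU→r3 ⇒ no(RD_PORT)  {1A/1Mu/0Ld/1B | 0r 1w}
  7. MEM ⇒ no(FU)  {1A/1Mu/0Ld/1B | 0r 1w}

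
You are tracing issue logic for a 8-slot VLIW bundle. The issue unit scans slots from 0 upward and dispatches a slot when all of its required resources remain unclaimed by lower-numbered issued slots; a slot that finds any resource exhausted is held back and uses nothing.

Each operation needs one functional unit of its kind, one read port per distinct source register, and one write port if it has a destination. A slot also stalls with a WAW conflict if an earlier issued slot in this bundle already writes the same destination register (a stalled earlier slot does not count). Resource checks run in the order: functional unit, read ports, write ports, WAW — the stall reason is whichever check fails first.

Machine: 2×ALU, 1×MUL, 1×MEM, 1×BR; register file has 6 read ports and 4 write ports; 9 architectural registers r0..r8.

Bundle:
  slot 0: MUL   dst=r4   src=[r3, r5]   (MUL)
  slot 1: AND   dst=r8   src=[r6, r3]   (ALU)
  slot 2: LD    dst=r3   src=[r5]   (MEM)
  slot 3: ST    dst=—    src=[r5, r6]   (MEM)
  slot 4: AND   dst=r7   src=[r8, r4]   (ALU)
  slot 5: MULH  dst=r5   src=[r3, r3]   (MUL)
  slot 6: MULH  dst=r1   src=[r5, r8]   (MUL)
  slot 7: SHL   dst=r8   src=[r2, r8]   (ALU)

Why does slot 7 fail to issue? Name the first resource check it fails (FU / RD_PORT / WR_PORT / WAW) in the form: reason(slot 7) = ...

  0. MUL→r4 ⇒ go  {2A/0Mu/1Ld/1B | 4r 3w}
  1. ALU→r8 ⇒ go  {1A/0Mu/1Ld/1B | 2r 2w}
  2. MEM→r3 ⇒ go  {1A/0Mu/0Ld/1B | 1r 1w}
  3. MEM ⇒ no(FU)  {1A/0Mu/0Ld/1B | 1r 1w}
  4. ALU→r7 ⇒ no(RD_PORT)  {1A/0Mu/0Ld/1B | 1r 1w}
  5. MUL→r5 ⇒ no(FU)  {1A/0Mu/0Ld/1B | 1r 1w}
  6. MUL→r1 ⇒ no(FU)  {1A/0Mu/0Ld/1B | 1r 1w}
  7. ALU→r8 ⇒ no(RD_PORT)  {1A/0Mu/0Ld/1B | 1r 1w}

reason(slot 7) = RD_PORT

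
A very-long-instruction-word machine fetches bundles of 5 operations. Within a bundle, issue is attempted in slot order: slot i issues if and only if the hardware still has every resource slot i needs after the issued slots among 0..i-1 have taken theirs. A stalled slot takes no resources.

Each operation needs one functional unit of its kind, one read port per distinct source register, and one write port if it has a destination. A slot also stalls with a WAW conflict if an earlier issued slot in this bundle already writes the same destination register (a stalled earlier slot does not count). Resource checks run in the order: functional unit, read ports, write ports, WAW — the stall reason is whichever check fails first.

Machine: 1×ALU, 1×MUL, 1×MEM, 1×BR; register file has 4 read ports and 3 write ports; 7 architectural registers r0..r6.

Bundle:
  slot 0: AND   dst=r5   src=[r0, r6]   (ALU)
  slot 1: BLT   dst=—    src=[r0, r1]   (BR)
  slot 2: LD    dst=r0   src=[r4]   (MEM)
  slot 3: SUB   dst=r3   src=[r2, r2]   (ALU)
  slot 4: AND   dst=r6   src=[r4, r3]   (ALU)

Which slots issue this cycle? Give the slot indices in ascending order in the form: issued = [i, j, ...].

issued = [0, 1]

#0 ALU src=r0,r6 dispatched  <A:0 Mu:1 Ld:1 B:1 rd:2 wr:2>
#1 BR src=r0,r1 dispatched  <A:0 Mu:1 Ld:1 B:0 rd:0 wr:2>
#2 MEM src=r4 held:RD_PORT  <A:0 Mu:1 Ld:1 B:0 rd:0 wr:2>
#3 ALU src=r2,r2 held:FU  <A:0 Mu:1 Ld:1 B:0 rd:0 wr:2>
#4 ALU src=r4,r3 held:FU  <A:0 Mu:1 Ld:1 B:0 rd:0 wr:2>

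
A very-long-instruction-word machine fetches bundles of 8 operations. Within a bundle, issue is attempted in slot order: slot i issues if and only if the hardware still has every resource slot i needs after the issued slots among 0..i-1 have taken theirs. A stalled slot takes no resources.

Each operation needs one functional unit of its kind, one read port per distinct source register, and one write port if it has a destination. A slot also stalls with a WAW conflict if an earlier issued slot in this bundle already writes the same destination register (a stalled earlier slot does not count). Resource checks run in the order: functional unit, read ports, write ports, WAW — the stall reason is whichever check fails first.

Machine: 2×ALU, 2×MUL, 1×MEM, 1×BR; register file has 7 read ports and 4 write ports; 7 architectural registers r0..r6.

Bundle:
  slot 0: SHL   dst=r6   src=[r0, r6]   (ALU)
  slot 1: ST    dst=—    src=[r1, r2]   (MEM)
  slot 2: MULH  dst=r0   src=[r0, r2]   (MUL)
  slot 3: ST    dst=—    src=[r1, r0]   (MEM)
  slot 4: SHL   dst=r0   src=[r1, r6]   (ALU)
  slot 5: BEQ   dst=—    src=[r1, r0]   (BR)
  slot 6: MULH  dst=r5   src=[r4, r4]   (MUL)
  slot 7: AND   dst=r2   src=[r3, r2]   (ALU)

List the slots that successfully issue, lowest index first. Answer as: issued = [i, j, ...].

slot 0 (ALU): ISSUE — free A1,Mu2,Ld1,B1 rp5 wp3
slot 1 (MEM): ISSUE — free A1,Mu2,Ld0,B1 rp3 wp3
slot 2 (MUL): ISSUE — free A1,Mu1,Ld0,B1 rp1 wp2
slot 3 (MEM): stall FU — free A1,Mu1,Ld0,B1 rp1 wp2
slot 4 (ALU): stall RD_PORT — free A1,Mu1,Ld0,B1 rp1 wp2
slot 5 (BR): stall RD_PORT — free A1,Mu1,Ld0,B1 rp1 wp2
slot 6 (MUL): ISSUE — free A1,Mu0,Ld0,B1 rp0 wp1
slot 7 (ALU): stall RD_PORT — free A1,Mu0,Ld0,B1 rp0 wp1

issued = [0, 1, 2, 6]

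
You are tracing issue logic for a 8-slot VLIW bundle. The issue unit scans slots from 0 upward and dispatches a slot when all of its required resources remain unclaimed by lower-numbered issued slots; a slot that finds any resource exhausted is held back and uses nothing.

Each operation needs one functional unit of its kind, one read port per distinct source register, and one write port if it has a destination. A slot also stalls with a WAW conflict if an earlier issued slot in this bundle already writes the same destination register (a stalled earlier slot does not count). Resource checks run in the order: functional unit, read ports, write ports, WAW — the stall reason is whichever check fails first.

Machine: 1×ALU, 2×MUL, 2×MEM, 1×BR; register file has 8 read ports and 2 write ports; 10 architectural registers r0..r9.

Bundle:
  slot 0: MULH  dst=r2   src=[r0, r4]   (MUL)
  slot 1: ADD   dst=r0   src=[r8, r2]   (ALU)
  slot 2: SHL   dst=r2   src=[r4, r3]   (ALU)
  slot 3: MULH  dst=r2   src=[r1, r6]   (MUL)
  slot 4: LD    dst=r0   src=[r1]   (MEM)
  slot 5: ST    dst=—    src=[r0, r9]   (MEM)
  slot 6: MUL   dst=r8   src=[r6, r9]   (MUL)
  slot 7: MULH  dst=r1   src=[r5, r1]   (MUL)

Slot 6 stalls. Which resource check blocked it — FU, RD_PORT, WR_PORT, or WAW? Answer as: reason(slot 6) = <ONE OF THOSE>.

reason(slot 6) = WR_PORT

  0. MUL→r2 ⇒ go  {1A/1Mu/2Ld/1B | 6r 1w}
  1. ALU→r0 ⇒ go  {0A/1Mu/2Ld/1B | 4r 0w}
  2. ALU→r2 ⇒ no(FU)  {0A/1Mu/2Ld/1B | 4r 0w}
  3. MUL→r2 ⇒ no(WR_PORT)  {0A/1Mu/2Ld/1B | 4r 0w}
  4. MEM→r0 ⇒ no(WR_PORT)  {0A/1Mu/2Ld/1B | 4r 0w}
  5. MEM ⇒ go  {0A/1Mu/1Ld/1B | 2r 0w}
  6. MUL→r8 ⇒ no(WR_PORT)  {0A/1Mu/1Ld/1B | 2r 0w}
  7. MUL→r1 ⇒ no(WR_PORT)  {0A/1Mu/1Ld/1B | 2r 0w}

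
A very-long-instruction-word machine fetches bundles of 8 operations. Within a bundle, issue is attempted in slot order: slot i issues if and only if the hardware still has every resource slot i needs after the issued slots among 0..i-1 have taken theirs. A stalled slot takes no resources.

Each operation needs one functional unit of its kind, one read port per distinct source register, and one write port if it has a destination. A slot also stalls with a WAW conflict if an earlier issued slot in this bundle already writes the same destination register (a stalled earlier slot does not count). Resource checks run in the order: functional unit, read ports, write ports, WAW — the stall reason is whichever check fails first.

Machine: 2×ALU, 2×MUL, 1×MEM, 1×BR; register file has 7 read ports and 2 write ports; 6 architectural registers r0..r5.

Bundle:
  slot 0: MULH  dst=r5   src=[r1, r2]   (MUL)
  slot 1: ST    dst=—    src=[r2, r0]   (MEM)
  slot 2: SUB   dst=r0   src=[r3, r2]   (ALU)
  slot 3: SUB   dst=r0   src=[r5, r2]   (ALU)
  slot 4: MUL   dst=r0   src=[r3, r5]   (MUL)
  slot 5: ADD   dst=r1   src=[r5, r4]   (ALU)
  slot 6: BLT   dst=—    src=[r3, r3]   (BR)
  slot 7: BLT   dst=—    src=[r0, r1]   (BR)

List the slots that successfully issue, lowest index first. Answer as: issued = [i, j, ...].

[0] MUL needs rd=2 wr=1: ok; after: ALU=2 MUL=1 MEM=1 BR=1, R=5, W=1
[1] MEM needs rd=2 wr=0: ok; after: ALU=2 MUL=1 MEM=0 BR=1, R=3, W=1
[2] ALU needs rd=2 wr=1: ok; after: ALU=1 MUL=1 MEM=0 BR=1, R=1, W=0
[3] ALU needs rd=2 wr=1: RD_PORT; after: ALU=1 MUL=1 MEM=0 BR=1, R=1, W=0
[4] MUL needs rd=2 wr=1: RD_PORT; after: ALU=1 MUL=1 MEM=0 BR=1, R=1, W=0
[5] ALU needs rd=2 wr=1: RD_PORT; after: ALU=1 MUL=1 MEM=0 BR=1, R=1, W=0
[6] BR needs rd=1 wr=0: ok; after: ALU=1 MUL=1 MEM=0 BR=0, R=0, W=0
[7] BR needs rd=2 wr=0: FU; after: ALU=1 MUL=1 MEM=0 BR=0, R=0, W=0

issued = [0, 1, 2, 6]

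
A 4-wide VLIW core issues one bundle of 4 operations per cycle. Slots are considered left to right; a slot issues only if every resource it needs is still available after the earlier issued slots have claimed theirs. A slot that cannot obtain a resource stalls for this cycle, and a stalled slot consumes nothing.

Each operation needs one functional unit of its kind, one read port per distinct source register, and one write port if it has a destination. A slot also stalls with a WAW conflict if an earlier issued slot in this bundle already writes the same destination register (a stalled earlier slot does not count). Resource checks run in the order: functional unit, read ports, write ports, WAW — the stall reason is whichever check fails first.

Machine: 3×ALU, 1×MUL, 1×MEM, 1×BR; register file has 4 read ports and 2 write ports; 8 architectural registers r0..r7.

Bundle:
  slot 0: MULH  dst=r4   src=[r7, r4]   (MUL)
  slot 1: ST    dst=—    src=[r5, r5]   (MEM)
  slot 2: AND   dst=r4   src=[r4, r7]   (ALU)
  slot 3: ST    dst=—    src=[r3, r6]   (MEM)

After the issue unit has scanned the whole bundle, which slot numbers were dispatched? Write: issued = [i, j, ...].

slot 0 (MUL): ISSUE — free A3,Mu0,Ld1,B1 rp2 wp1
slot 1 (MEM): ISSUE — free A3,Mu0,Ld0,B1 rp1 wp1
slot 2 (ALU): stall RD_PORT — free A3,Mu0,Ld0,B1 rp1 wp1
slot 3 (MEM): stall FU — free A3,Mu0,Ld0,B1 rp1 wp1

issued = [0, 1]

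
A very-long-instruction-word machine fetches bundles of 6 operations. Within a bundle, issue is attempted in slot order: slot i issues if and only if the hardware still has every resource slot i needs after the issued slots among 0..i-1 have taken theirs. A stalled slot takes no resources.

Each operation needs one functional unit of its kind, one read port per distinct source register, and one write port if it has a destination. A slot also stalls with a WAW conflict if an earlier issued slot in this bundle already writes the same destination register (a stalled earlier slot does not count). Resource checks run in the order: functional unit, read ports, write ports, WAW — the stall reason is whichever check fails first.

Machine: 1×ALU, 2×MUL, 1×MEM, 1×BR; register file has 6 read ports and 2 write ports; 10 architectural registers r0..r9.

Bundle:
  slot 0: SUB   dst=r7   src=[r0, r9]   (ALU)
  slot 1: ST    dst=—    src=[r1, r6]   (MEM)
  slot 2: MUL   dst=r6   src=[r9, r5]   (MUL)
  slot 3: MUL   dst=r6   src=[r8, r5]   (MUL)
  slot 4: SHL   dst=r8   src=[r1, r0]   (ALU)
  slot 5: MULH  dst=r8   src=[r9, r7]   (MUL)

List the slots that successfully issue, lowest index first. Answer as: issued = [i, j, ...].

#0 ALU src=r0,r9 dispatched  <A:0 Mu:2 Ld:1 B:1 rd:4 wr:1>
#1 MEM src=r1,r6 dispatched  <A:0 Mu:2 Ld:0 B:1 rd:2 wr:1>
#2 MUL src=r9,r5 dispatched  <A:0 Mu:1 Ld:0 B:1 rd:0 wr:0>
#3 MUL src=r8,r5 held:RD_PORT  <A:0 Mu:1 Ld:0 B:1 rd:0 wr:0>
#4 ALU src=r1,r0 held:FU  <A:0 Mu:1 Ld:0 B:1 rd:0 wr:0>
#5 MUL src=r9,r7 held:RD_PORT  <A:0 Mu:1 Ld:0 B:1 rd:0 wr:0>

issued = [0, 1, 2]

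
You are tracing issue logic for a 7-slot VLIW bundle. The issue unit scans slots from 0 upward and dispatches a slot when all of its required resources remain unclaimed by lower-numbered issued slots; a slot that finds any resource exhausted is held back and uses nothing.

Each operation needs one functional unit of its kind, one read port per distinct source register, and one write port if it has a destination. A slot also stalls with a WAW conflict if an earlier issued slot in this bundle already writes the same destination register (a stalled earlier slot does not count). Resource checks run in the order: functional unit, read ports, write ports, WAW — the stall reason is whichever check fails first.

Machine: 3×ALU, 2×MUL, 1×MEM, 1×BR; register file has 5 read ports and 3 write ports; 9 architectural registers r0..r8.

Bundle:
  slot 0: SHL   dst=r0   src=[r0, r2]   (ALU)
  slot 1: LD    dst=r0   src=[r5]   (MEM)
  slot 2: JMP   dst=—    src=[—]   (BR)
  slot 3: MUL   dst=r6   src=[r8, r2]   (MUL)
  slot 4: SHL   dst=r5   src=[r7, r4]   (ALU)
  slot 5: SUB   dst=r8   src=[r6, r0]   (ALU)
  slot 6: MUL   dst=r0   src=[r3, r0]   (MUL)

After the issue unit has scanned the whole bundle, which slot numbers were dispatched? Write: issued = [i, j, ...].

#0 ALU src=r0,r2 dispatched  <A:2 Mu:2 Ld:1 B:1 rd:3 wr:2>
#1 MEM src=r5 held:WAW  <A:2 Mu:2 Ld:1 B:1 rd:3 wr:2>
#2 BR src=- dispatched  <A:2 Mu:2 Ld:1 B:0 rd:3 wr:2>
#3 MUL src=r8,r2 dispatched  <A:2 Mu:1 Ld:1 B:0 rd:1 wr:1>
#4 ALU src=r7,r4 held:RD_PORT  <A:2 Mu:1 Ld:1 B:0 rd:1 wr:1>
#5 ALU src=r6,r0 held:RD_PORT  <A:2 Mu:1 Ld:1 B:0 rd:1 wr:1>
#6 MUL src=r3,r0 held:RD_PORT  <A:2 Mu:1 Ld:1 B:0 rd:1 wr:1>

issued = [0, 2, 3]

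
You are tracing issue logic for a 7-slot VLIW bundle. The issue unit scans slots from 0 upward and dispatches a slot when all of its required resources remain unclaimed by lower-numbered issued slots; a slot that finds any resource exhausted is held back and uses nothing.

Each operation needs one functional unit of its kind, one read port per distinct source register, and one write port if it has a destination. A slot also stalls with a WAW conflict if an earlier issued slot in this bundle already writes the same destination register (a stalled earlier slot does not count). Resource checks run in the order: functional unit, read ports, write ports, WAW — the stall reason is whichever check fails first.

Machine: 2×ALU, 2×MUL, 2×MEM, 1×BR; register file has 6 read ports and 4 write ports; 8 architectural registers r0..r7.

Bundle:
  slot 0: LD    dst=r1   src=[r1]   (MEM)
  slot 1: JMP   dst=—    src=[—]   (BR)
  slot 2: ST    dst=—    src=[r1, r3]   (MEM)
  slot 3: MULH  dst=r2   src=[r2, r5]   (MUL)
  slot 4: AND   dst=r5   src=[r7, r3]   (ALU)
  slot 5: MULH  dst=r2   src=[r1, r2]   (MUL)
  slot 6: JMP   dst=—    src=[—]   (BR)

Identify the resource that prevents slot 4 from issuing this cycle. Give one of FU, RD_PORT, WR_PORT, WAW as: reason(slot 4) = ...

(0) want 1×MEM +1rd +1wr — yes → AL2|MU2|ME1|BR1|rd5|wr3
(1) want 1×BR +0rd +0wr — yes → AL2|MU2|ME1|BR0|rd5|wr3
(2) want 1×MEM +2rd +0wr — yes → AL2|MU2|ME0|BR0|rd3|wr3
(3) want 1×MUL +2rd +1wr — yes → AL2|MU1|ME0|BR0|rd1|wr2
(4) want 1×ALU +2rd +1wr — RD_PORT → AL2|MU1|ME0|BR0|rd1|wr2
(5) want 1×MUL +2rd +1wr — RD_PORT → AL2|MU1|ME0|BR0|rd1|wr2
(6) want 1×BR +0rd +0wr — FU → AL2|MU1|ME0|BR0|rd1|wr2

reason(slot 4) = RD_PORT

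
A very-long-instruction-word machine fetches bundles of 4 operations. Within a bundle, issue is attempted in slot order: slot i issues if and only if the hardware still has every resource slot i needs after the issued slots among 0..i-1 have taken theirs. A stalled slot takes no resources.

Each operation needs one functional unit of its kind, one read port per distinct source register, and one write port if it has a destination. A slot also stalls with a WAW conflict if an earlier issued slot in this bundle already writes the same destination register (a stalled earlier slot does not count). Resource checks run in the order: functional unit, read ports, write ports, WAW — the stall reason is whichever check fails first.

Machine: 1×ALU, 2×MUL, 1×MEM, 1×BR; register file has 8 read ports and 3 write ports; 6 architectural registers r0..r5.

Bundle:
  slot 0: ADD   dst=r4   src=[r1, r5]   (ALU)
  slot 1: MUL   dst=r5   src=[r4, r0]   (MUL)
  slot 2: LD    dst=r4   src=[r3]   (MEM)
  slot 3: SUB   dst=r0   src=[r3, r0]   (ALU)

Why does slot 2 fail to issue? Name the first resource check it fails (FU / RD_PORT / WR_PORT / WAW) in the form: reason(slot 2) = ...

#0 ALU src=r1,r5 dispatched  <A:0 Mu:2 Ld:1 B:1 rd:6 wr:2>
#1 MUL src=r4,r0 dispatched  <A:0 Mu:1 Ld:1 B:1 rd:4 wr:1>
#2 MEM src=r3 held:WAW  <A:0 Mu:1 Ld:1 B:1 rd:4 wr:1>
#3 ALU src=r3,r0 held:FU  <A:0 Mu:1 Ld:1 B:1 rd:4 wr:1>

reason(slot 2) = WAW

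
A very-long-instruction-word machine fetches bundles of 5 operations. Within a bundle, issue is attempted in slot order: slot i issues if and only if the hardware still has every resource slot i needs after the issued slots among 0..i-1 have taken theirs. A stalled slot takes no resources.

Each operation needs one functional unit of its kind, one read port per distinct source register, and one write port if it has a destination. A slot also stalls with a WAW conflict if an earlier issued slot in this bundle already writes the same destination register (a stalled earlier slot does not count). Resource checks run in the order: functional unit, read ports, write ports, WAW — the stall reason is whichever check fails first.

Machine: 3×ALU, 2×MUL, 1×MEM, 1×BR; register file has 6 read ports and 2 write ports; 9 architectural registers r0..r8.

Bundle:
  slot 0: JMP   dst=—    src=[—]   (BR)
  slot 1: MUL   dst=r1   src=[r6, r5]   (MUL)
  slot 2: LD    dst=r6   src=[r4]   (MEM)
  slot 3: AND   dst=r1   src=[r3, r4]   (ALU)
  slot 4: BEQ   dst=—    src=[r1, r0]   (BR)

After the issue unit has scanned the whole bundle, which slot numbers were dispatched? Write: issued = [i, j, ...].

slot 0 (BR): ISSUE — free A3,Mu2,Ld1,B0 rp6 wp2
slot 1 (MUL): ISSUE — free A3,Mu1,Ld1,B0 rp4 wp1
slot 2 (MEM): ISSUE — free A3,Mu1,Ld0,B0 rp3 wp0
slot 3 (ALU): stall WR_PORT — free A3,Mu1,Ld0,B0 rp3 wp0
slot 4 (BR): stall FU — free A3,Mu1,Ld0,B0 rp3 wp0

issued = [0, 1, 2]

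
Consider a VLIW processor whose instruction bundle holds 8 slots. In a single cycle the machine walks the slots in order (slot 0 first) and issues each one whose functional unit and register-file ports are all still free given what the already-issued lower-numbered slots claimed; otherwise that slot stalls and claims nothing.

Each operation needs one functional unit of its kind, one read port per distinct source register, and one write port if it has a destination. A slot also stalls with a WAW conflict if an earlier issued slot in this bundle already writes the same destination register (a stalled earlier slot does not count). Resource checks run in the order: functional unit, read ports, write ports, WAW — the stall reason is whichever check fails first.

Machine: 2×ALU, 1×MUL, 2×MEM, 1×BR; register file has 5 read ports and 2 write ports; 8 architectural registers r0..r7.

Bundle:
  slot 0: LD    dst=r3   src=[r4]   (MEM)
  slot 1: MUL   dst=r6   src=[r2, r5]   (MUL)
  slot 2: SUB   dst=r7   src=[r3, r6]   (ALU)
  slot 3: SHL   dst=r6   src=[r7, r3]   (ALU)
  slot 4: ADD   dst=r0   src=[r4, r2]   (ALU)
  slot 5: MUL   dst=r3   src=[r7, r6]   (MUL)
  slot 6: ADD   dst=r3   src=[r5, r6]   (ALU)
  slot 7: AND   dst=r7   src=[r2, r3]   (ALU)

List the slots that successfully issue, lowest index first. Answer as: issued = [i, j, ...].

issued = [0, 1]

slot 0 (MEM): ISSUE — free A2,Mu1,Ld1,B1 rp4 wp1
slot 1 (MUL): ISSUE — free A2,Mu0,Ld1,B1 rp2 wp0
slot 2 (ALU): stall WR_PORT — free A2,Mu0,Ld1,B1 rp2 wp0
slot 3 (ALU): stall WR_PORT — free A2,Mu0,Ld1,B1 rp2 wp0
slot 4 (ALU): stall WR_PORT — free A2,Mu0,Ld1,B1 rp2 wp0
slot 5 (MUL): stall FU — free A2,Mu0,Ld1,B1 rp2 wp0
slot 6 (ALU): stall WR_PORT — free A2,Mu0,Ld1,B1 rp2 wp0
slot 7 (ALU): stall WR_PORT — free A2,Mu0,Ld1,B1 rp2 wp0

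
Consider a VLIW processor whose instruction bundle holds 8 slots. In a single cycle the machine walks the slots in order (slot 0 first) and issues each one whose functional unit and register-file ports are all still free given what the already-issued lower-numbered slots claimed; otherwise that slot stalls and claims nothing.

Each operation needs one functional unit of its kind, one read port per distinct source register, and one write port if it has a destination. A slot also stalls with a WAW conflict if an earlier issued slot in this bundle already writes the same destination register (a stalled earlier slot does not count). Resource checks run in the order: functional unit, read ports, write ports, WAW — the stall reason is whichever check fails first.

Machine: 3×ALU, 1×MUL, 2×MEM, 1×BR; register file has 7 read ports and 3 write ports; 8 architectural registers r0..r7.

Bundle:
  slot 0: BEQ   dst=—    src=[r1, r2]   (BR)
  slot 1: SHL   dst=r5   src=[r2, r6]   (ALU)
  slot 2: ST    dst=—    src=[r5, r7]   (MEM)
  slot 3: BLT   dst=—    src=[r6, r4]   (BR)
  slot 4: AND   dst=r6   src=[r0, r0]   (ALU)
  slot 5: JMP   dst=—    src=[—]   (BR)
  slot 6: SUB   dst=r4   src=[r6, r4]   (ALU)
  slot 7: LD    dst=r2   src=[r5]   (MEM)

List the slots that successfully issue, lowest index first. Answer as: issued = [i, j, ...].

issued = [0, 1, 2, 4]

[0] BR needs rd=2 wr=0: ok; after: ALU=3 MUL=1 MEM=2 BR=0, R=5, W=3
[1] ALU needs rd=2 wr=1: ok; after: ALU=2 MUL=1 MEM=2 BR=0, R=3, W=2
[2] MEM needs rd=2 wr=0: ok; after: ALU=2 MUL=1 MEM=1 BR=0, R=1, W=2
[3] BR needs rd=2 wr=0: FU; after: ALU=2 MUL=1 MEM=1 BR=0, R=1, W=2
[4] ALU needs rd=1 wr=1: ok; after: ALU=1 MUL=1 MEM=1 BR=0, R=0, W=1
[5] BR needs rd=0 wr=0: FU; after: ALU=1 MUL=1 MEM=1 BR=0, R=0, W=1
[6] ALU needs rd=2 wr=1: RD_PORT; after: ALU=1 MUL=1 MEM=1 BR=0, R=0, W=1
[7] MEM needs rd=1 wr=1: RD_PORT; after: ALU=1 MUL=1 MEM=1 BR=0, R=0, W=1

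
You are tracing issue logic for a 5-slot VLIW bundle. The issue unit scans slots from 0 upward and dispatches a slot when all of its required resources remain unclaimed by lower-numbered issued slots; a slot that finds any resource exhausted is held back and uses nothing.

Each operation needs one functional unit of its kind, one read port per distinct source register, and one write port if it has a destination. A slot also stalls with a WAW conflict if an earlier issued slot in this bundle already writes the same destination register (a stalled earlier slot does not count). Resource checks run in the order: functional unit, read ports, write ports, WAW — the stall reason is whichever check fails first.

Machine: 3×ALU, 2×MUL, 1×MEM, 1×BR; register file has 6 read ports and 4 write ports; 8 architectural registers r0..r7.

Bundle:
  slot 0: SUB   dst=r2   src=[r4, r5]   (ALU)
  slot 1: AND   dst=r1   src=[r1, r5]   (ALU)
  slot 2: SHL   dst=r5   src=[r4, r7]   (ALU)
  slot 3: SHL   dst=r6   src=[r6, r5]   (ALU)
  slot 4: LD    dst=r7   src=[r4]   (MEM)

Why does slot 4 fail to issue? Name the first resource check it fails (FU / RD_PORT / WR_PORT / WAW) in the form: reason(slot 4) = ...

reason(slot 4) = RD_PORT

[0] ALU needs rd=2 wr=1: ok; after: ALU=2 MUL=2 MEM=1 BR=1, R=4, W=3
[1] ALU needs rd=2 wr=1: ok; after: ALU=1 MUL=2 MEM=1 BR=1, R=2, W=2
[2] ALU needs rd=2 wr=1: ok; after: ALU=0 MUL=2 MEM=1 BR=1, R=0, W=1
[3] ALU needs rd=2 wr=1: FU; after: ALU=0 MUL=2 MEM=1 BR=1, R=0, W=1
[4] MEM needs rd=1 wr=1: RD_PORT; after: ALU=0 MUL=2 MEM=1 BR=1, R=0, W=1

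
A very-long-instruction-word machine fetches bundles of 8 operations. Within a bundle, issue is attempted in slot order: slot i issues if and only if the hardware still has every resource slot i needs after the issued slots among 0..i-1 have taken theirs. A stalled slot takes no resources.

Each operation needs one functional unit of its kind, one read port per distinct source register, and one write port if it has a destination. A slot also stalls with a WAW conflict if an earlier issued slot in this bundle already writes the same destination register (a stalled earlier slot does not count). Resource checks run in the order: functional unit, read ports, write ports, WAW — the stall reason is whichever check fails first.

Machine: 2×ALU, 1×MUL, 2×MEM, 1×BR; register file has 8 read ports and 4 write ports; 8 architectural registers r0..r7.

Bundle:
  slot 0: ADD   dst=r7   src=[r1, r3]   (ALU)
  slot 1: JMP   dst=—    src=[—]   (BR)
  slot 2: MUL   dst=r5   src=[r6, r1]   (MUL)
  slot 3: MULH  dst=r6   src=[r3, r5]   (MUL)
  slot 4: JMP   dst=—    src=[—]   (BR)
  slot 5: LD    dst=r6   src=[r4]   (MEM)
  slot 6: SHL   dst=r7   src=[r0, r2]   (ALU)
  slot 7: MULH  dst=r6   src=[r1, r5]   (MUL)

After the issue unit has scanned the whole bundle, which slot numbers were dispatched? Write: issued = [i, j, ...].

issued = [0, 1, 2, 5]

#0 ALU src=r1,r3 dispatched  <A:1 Mu:1 Ld:2 B:1 rd:6 wr:3>
#1 BR src=- dispatched  <A:1 Mu:1 Ld:2 B:0 rd:6 wr:3>
#2 MUL src=r6,r1 dispatched  <A:1 Mu:0 Ld:2 B:0 rd:4 wr:2>
#3 MUL src=r3,r5 held:FU  <A:1 Mu:0 Ld:2 B:0 rd:4 wr:2>
#4 BR src=- held:FU  <A:1 Mu:0 Ld:2 B:0 rd:4 wr:2>
#5 MEM src=r4 dispatched  <A:1 Mu:0 Ld:1 B:0 rd:3 wr:1>
#6 ALU src=r0,r2 held:WAW  <A:1 Mu:0 Ld:1 B:0 rd:3 wr:1>
#7 MUL src=r1,r5 held:FU  <A:1 Mu:0 Ld:1 B:0 rd:3 wr:1>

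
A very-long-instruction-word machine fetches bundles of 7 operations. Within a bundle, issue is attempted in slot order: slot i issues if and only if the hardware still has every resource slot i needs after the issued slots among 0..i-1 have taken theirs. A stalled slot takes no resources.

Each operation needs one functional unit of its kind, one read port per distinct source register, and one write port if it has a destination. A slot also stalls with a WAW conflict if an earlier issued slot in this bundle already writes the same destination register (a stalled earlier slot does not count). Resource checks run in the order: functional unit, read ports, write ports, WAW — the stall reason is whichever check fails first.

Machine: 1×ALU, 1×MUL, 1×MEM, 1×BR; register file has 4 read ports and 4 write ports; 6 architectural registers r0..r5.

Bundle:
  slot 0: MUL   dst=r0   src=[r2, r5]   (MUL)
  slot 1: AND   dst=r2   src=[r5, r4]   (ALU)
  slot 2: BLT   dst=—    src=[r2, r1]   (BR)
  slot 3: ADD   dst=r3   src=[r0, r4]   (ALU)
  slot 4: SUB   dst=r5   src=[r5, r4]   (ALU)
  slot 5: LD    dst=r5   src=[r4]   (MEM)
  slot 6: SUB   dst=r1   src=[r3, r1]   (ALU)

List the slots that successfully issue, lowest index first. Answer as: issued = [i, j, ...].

(0) want 1×MUL +2rd +1wr — yes → AL1|MU0|ME1|BR1|rd2|wr3
(1) want 1×ALU +2rd +1wr — yes → AL0|MU0|ME1|BR1|rd0|wr2
(2) want 1×BR +2rd +0wr — RD_PORT → AL0|MU0|ME1|BR1|rd0|wr2
(3) want 1×ALU +2rd +1wr — FU → AL0|MU0|ME1|BR1|rd0|wr2
(4) want 1×ALU +2rd +1wr — FU → AL0|MU0|ME1|BR1|rd0|wr2
(5) want 1×MEM +1rd +1wr — RD_PORT → AL0|MU0|ME1|BR1|rd0|wr2
(6) want 1×ALU +2rd +1wr — FU → AL0|MU0|ME1|BR1|rd0|wr2

issued = [0, 1]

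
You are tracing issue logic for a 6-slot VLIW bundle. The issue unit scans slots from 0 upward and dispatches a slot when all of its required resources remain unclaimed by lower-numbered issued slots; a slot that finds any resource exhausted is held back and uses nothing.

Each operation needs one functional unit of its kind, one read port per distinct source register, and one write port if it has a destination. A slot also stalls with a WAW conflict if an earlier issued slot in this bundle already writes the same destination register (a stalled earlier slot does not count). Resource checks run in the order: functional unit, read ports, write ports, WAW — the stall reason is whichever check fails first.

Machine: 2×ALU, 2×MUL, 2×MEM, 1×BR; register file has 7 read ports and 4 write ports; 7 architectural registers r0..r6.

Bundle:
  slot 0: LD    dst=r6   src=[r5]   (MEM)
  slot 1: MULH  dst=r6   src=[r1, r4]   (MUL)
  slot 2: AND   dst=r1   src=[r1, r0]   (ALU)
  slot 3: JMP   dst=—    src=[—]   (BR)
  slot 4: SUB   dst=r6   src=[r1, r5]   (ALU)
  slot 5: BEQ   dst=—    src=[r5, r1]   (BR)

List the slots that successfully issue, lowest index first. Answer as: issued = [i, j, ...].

issued = [0, 2, 3]

#0 MEM src=r5 dispatched  <A:2 Mu:2 Ld:1 B:1 rd:6 wr:3>
#1 MUL src=r1,r4 held:WAW  <A:2 Mu:2 Ld:1 B:1 rd:6 wr:3>
#2 ALU src=r1,r0 dispatched  <A:1 Mu:2 Ld:1 B:1 rd:4 wr:2>
#3 BR src=- dispatched  <A:1 Mu:2 Ld:1 B:0 rd:4 wr:2>
#4 ALU src=r1,r5 held:WAW  <A:1 Mu:2 Ld:1 B:0 rd:4 wr:2>
#5 BR src=r5,r1 held:FU  <A:1 Mu:2 Ld:1 B:0 rd:4 wr:2>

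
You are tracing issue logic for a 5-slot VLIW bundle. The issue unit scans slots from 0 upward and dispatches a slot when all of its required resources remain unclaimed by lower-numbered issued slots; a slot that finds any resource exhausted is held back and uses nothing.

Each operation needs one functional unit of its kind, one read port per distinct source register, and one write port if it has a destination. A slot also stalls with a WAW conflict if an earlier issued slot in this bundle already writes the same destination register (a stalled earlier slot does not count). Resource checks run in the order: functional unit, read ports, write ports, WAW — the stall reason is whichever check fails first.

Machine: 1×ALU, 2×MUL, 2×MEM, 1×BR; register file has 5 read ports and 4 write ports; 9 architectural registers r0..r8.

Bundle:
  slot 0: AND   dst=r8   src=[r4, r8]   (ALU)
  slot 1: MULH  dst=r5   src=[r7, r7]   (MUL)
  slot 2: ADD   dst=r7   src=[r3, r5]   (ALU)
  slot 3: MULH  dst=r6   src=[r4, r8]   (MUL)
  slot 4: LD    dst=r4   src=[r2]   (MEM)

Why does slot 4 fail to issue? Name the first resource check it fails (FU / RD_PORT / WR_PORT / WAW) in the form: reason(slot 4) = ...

reason(slot 4) = RD_PORT

(0) want 1×ALU +2rd +1wr — yes → AL0|MU2|ME2|BR1|rd3|wr3
(1) want 1×MUL +1rd +1wr — yes → AL0|MU1|ME2|BR1|rd2|wr2
(2) want 1×ALU +2rd +1wr — FU → AL0|MU1|ME2|BR1|rd2|wr2
(3) want 1×MUL +2rd +1wr — yes → AL0|MU0|ME2|BR1|rd0|wr1
(4) want 1×MEM +1rd +1wr — RD_PORT → AL0|MU0|ME2|BR1|rd0|wr1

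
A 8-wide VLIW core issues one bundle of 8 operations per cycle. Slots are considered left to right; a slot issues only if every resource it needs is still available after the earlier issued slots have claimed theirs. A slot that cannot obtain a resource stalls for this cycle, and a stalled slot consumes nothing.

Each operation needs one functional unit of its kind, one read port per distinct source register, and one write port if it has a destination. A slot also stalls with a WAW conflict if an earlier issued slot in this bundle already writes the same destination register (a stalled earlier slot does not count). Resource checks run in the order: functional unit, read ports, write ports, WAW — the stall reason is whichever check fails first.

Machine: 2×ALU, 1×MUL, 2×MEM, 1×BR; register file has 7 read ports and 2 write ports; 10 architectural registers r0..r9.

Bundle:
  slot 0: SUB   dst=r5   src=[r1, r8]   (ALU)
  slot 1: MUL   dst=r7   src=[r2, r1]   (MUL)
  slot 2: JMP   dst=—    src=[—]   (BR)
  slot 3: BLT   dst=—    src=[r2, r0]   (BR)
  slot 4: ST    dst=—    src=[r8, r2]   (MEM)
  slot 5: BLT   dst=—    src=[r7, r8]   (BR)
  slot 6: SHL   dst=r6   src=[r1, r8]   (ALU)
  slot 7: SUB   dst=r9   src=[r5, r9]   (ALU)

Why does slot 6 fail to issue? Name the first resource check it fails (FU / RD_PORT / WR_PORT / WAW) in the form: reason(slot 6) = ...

#0 ALU src=r1,r8 dispatched  <A:1 Mu:1 Ld:2 B:1 rd:5 wr:1>
#1 MUL src=r2,r1 dispatched  <A:1 Mu:0 Ld:2 B:1 rd:3 wr:0>
#2 BR src=- dispatched  <A:1 Mu:0 Ld:2 B:0 rd:3 wr:0>
#3 BR src=r2,r0 held:FU  <A:1 Mu:0 Ld:2 B:0 rd:3 wr:0>
#4 MEM src=r8,r2 dispatched  <A:1 Mu:0 Ld:1 B:0 rd:1 wr:0>
#5 BR src=r7,r8 held:FU  <A:1 Mu:0 Ld:1 B:0 rd:1 wr:0>
#6 ALU src=r1,r8 held:RD_PORT  <A:1 Mu:0 Ld:1 B:0 rd:1 wr:0>
#7 ALU src=r5,r9 held:RD_PORT  <A:1 Mu:0 Ld:1 B:0 rd:1 wr:0>

reason(slot 6) = RD_PORT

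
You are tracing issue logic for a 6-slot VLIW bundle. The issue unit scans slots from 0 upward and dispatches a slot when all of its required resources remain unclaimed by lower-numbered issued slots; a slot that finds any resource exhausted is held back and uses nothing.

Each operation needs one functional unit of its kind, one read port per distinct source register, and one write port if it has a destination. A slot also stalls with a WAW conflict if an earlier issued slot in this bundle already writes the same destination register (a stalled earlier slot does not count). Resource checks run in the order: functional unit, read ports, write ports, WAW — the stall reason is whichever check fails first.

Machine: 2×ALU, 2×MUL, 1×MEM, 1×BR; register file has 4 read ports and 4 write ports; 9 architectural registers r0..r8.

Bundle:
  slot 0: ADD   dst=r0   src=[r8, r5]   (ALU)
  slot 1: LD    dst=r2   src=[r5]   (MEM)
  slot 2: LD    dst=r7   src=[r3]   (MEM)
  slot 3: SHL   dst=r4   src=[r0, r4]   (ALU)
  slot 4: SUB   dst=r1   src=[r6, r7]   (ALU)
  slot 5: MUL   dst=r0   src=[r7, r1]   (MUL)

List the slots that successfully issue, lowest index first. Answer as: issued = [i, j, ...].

#0 ALU src=r8,r5 dispatched  <A:1 Mu:2 Ld:1 B:1 rd:2 wr:3>
#1 MEM src=r5 dispatched  <A:1 Mu:2 Ld:0 B:1 rd:1 wr:2>
#2 MEM src=r3 held:FU  <A:1 Mu:2 Ld:0 B:1 rd:1 wr:2>
#3 ALU src=r0,r4 held:RD_PORT  <A:1 Mu:2 Ld:0 B:1 rd:1 wr:2>
#4 ALU src=r6,r7 held:RD_PORT  <A:1 Mu:2 Ld:0 B:1 rd:1 wr:2>
#5 MUL src=r7,r1 held:RD_PORT  <A:1 Mu:2 Ld:0 B:1 rd:1 wr:2>

issued = [0, 1]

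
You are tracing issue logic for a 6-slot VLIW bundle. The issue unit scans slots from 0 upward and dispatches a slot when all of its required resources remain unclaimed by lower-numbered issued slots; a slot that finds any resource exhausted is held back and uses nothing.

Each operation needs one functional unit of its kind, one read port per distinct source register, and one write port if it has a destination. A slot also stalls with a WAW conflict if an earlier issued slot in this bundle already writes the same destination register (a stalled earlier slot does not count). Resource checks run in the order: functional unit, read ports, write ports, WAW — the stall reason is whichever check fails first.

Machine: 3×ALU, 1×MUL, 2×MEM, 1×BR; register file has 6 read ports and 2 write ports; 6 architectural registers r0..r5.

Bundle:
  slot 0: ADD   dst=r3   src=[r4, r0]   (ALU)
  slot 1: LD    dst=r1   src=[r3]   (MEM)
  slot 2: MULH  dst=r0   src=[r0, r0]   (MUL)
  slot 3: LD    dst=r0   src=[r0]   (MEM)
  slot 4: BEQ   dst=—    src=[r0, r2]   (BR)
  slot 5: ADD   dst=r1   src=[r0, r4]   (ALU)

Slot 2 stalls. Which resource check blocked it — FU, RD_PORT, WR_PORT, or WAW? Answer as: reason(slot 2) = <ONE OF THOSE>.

(0) want 1×ALU +2rd +1wr — yes → AL2|MU1|ME2|BR1|rd4|wr1
(1) want 1×MEM +1rd +1wr — yes → AL2|MU1|ME1|BR1|rd3|wr0
(2) want 1×MUL +1rd +1wr — WR_PORT → AL2|MU1|ME1|BR1|rd3|wr0
(3) want 1×MEM +1rd +1wr — WR_PORT → AL2|MU1|ME1|BR1|rd3|wr0
(4) want 1×BR +2rd +0wr — yes → AL2|MU1|ME1|BR0|rd1|wr0
(5) want 1×ALU +2rd +1wr — RD_PORT → AL2|MU1|ME1|BR0|rd1|wr0

reason(slot 2) = WR_PORT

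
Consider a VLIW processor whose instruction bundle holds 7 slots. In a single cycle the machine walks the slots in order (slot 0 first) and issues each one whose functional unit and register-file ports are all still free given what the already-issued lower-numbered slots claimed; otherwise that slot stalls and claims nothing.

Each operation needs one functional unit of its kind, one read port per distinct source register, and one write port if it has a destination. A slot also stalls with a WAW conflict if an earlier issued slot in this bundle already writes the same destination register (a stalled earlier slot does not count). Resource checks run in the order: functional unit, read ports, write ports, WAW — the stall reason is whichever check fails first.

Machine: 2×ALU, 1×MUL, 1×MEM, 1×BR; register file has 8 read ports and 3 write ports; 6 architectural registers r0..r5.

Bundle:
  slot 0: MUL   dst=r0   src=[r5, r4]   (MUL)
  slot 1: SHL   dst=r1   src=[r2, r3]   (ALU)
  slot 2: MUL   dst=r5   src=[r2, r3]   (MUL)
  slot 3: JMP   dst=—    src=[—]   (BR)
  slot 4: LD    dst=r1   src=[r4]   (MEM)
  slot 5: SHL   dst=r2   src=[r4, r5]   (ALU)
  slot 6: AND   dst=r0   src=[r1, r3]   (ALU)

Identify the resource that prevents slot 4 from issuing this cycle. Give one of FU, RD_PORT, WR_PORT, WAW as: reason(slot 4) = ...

reason(slot 4) = WAW

slot 0 (MUL): ISSUE — free A2,Mu0,Ld1,B1 rp6 wp2
slot 1 (ALU): ISSUE — free A1,Mu0,Ld1,B1 rp4 wp1
slot 2 (MUL): stall FU — free A1,Mu0,Ld1,B1 rp4 wp1
slot 3 (BR): ISSUE — free A1,Mu0,Ld1,B0 rp4 wp1
slot 4 (MEM): stall WAW — free A1,Mu0,Ld1,B0 rp4 wp1
slot 5 (ALU): ISSUE — free A0,Mu0,Ld1,B0 rp2 wp0
slot 6 (ALU): stall FU — free A0,Mu0,Ld1,B0 rp2 wp0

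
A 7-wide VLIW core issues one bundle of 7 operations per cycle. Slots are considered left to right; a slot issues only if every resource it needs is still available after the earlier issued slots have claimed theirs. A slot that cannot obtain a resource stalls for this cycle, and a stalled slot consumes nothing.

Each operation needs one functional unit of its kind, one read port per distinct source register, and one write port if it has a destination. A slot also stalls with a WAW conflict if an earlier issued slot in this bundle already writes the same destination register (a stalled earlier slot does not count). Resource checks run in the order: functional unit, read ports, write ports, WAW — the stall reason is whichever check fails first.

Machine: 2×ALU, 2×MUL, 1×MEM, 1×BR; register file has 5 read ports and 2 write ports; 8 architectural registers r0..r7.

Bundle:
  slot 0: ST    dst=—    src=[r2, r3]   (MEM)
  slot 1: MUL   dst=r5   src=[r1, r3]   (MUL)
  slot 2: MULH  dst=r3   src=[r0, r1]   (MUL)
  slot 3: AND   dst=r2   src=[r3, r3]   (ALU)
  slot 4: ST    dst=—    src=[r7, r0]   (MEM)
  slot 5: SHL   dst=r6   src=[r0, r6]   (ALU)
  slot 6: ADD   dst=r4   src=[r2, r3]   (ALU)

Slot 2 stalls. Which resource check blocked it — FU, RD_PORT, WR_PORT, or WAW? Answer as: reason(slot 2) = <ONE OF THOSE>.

reason(slot 2) = RD_PORT

  0. MEM ⇒ go  {2A/2Mu/0Ld/1B | 3r 2w}
  1. MUL→r5 ⇒ go  {2A/1Mu/0Ld/1B | 1r 1w}
  2. MUL→r3 ⇒ no(RD_PORT)  {2A/1Mu/0Ld/1B | 1r 1w}
  3. ALU→r2 ⇒ go  {1A/1Mu/0Ld/1B | 0r 0w}
  4. MEM ⇒ no(FU)  {1A/1Mu/0Ld/1B | 0r 0w}
  5. ALU→r6 ⇒ no(RD_PORT)  {1A/1Mu/0Ld/1B | 0r 0w}
  6. ALU→r4 ⇒ no(RD_PORT)  {1A/1Mu/0Ld/1B | 0r 0w}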